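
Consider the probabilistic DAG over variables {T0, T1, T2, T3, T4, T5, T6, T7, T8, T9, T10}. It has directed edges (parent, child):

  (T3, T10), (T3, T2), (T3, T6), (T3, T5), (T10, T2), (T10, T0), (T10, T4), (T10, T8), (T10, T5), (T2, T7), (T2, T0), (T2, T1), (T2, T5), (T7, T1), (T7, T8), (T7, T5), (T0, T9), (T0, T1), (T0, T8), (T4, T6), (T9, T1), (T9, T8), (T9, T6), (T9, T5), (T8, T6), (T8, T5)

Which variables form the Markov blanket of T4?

By definition, MB(T4) is built from T4's parents, T4's children, and the co-parents of T4.
Pa(T4) = {T10}.
T4 has child T6.
Co-parents of T4 (other parents of its children):
  parents(T6) \ {T4} = {T3, T8, T9}.
MB(T4) = {T3, T6, T8, T9, T10}.

{T3, T6, T8, T9, T10}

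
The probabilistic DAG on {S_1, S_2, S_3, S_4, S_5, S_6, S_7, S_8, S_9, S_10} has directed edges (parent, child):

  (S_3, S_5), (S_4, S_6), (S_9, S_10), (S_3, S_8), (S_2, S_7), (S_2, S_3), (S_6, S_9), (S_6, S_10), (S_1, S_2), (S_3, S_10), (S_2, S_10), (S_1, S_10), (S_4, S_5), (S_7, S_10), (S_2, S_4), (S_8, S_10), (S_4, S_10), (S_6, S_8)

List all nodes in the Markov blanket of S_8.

The Markov blanket of a node is its parents, its children, and the other parents of its children.
S_8 has parents S_3, S_6.
S_8's children: S_10.
Parents of each child, excluding S_8:
  parents(S_10) \ {S_8} = {S_1, S_2, S_3, S_4, S_6, S_7, S_9}.
So the Markov blanket of S_8 is {S_1, S_2, S_3, S_4, S_6, S_7, S_9, S_10}.

{S_1, S_2, S_3, S_4, S_6, S_7, S_9, S_10}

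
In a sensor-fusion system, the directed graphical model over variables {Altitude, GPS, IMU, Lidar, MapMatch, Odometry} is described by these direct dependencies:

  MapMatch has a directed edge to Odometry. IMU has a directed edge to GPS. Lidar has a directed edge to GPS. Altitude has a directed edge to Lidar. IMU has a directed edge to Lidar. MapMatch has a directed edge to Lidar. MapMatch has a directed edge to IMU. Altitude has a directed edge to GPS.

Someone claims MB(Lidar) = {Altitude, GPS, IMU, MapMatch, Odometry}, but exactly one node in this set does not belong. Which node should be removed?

Parents of Lidar: Altitude, IMU, MapMatch.
Lidar's children: GPS.
Parents of each child, excluding Lidar:
  GPS's other parents are Altitude, IMU.
MB(Lidar) = {Altitude, GPS, IMU, MapMatch}.
Odometry is neither a parent, child, nor co-parent of Lidar, so it does not belong.

Odometry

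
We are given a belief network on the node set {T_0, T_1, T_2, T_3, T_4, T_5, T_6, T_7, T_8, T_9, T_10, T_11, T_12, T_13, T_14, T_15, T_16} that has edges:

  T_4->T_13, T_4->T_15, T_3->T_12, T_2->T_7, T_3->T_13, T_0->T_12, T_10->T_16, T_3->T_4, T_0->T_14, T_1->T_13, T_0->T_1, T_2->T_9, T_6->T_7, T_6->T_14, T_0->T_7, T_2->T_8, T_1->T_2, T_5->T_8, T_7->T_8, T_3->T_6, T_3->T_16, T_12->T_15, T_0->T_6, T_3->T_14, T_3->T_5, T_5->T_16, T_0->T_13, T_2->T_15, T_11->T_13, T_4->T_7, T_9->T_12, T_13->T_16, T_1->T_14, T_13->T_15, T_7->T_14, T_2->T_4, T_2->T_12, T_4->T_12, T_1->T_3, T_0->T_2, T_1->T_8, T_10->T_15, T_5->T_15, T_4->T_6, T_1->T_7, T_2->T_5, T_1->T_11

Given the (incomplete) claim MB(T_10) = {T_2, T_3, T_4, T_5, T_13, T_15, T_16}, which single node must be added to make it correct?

T_10's parents: none.
T_10's children: T_15, T_16.
Co-parents of T_10 (other parents of its children):
  T_15 also has parents T_2, T_4, T_5, T_12, T_13.
  T_16 also has parents T_3, T_5, T_13.
MB(T_10) = {T_2, T_3, T_4, T_5, T_12, T_13, T_15, T_16}.
Comparing with the claimed set, T_12 is missing.

T_12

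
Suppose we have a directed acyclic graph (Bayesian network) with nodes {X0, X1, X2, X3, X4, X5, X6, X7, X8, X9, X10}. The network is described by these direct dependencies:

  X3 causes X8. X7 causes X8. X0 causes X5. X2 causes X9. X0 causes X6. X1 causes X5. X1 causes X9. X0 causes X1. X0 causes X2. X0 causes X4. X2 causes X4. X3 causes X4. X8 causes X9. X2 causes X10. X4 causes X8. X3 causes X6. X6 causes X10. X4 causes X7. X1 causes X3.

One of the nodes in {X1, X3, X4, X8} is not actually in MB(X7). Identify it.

X1

By definition, MB(X7) is built from X7's parents, X7's children, and the co-parents of X7.
Pa(X7) = {X4}.
Ch(X7) = {X8}.
Other parents of X7's children:
  parents(X8) \ {X7} = {X3, X4}.
MB(X7) = {X3, X4, X8}.
X1 is neither a parent, child, nor co-parent of X7, so it does not belong.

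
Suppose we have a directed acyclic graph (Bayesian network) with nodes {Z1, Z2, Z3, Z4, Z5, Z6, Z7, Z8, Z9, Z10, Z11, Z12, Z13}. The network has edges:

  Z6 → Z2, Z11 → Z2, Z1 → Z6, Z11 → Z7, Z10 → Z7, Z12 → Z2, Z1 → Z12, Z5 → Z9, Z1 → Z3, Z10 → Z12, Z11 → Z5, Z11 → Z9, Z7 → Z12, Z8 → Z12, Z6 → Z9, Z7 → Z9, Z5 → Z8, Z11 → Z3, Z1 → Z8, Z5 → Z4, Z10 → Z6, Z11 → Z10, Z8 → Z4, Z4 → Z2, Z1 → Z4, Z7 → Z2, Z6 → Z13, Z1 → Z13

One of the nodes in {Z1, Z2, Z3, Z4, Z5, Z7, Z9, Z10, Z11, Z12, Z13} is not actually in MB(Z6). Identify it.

Z6 has parents Z1, Z10.
Children of Z6: Z2, Z9, Z13.
Other parents of Z6's children:
  Z9's other parents are Z5, Z7, Z11.
  parents(Z13) \ {Z6} = {Z1}.
  Z2's other parents are Z4, Z7, Z11, Z12.
MB(Z6) = {Z1, Z2, Z4, Z5, Z7, Z9, Z10, Z11, Z12, Z13}.
Z3 is neither a parent, child, nor co-parent of Z6, so it does not belong.

Z3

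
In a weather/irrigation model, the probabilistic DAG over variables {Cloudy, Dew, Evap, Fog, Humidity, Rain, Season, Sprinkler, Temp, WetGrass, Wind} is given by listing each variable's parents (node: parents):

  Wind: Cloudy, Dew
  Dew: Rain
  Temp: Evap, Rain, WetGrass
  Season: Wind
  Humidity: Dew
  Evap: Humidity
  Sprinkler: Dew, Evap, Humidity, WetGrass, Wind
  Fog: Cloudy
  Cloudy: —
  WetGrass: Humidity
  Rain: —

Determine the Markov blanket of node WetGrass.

{Dew, Evap, Humidity, Rain, Sprinkler, Temp, Wind}

Recall MB(v) = parents ∪ children ∪ spouses, where spouses are the other parents of v's children.
Ch(WetGrass) = {Sprinkler, Temp}.
Pa(WetGrass) = {Humidity}.
Co-parents of WetGrass (other parents of its children):
  Sprinkler also has parents Dew, Evap, Humidity, Wind.
  Temp also has parents Evap, Rain.
Taking the union gives {Dew, Evap, Humidity, Rain, Sprinkler, Temp, Wind}.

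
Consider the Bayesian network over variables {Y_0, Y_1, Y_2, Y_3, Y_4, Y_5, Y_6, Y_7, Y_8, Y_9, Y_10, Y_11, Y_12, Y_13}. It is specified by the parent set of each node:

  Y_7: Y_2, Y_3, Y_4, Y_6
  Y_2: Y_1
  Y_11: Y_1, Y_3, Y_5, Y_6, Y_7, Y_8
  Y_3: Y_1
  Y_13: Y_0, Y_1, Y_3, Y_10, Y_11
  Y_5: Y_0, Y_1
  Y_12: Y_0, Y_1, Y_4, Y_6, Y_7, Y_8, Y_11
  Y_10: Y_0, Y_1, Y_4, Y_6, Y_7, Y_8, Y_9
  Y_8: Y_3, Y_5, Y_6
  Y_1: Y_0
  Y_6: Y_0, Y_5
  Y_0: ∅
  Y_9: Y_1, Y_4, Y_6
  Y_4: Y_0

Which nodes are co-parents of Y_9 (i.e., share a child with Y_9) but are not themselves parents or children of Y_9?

{Y_0, Y_7, Y_8}

Children of Y_9: Y_10.
  parents(Y_10) \ {Y_9} = {Y_0, Y_1, Y_4, Y_6, Y_7, Y_8}.
Excluding nodes already adjacent to Y_9 (Y_1, Y_4, Y_6, Y_10), the co-parent-only contribution is {Y_0, Y_7, Y_8}.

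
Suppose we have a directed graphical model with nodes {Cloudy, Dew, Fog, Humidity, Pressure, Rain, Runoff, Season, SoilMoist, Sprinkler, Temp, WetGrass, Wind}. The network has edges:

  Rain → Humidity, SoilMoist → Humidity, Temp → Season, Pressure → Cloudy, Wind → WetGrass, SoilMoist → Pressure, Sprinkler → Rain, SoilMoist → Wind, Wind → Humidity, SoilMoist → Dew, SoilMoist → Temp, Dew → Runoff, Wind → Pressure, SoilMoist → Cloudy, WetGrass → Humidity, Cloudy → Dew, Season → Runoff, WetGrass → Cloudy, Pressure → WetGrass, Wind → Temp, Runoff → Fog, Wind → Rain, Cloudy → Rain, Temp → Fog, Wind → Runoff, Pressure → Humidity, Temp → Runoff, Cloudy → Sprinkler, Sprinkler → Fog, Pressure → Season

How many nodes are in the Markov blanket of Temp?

Pa(Temp) = {SoilMoist, Wind}.
Ch(Temp) = {Fog, Runoff, Season}.
Co-parents of Temp (other parents of its children):
  Season: Pressure
  Runoff: Dew, Season, Wind
  Fog: Runoff, Sprinkler
MB(Temp) = {Dew, Fog, Pressure, Runoff, Season, SoilMoist, Sprinkler, Wind}, which has 8 nodes.

8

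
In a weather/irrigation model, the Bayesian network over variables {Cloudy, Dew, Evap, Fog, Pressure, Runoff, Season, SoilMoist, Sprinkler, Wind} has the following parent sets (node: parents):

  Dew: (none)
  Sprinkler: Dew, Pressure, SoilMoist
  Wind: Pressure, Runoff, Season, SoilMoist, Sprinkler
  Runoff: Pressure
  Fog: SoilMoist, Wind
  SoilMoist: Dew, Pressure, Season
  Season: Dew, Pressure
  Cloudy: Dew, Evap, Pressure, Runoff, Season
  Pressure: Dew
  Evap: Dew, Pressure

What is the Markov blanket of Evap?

{Cloudy, Dew, Pressure, Runoff, Season}

Recall MB(v) = parents ∪ children ∪ spouses, where spouses are the other parents of v's children.
Evap's parents: Dew, Pressure.
Evap's children: Cloudy.
For each child, the remaining parents (spouses of Evap):
  parents(Cloudy) \ {Evap} = {Dew, Pressure, Runoff, Season}.
Union: {Dew, Pressure} ∪ {Cloudy} ∪ {Dew, Pressure, Runoff, Season} = {Cloudy, Dew, Pressure, Runoff, Season}.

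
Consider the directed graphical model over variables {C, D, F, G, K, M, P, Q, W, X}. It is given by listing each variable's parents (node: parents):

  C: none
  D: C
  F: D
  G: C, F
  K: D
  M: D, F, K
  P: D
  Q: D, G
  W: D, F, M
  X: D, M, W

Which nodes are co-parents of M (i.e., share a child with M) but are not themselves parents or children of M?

{}

Children of M: W, X.
  parents(W) \ {M} = {D, F}.
  X also has parents D, W.
Excluding nodes already adjacent to M (D, F, K, W, X), the co-parent-only contribution is {}.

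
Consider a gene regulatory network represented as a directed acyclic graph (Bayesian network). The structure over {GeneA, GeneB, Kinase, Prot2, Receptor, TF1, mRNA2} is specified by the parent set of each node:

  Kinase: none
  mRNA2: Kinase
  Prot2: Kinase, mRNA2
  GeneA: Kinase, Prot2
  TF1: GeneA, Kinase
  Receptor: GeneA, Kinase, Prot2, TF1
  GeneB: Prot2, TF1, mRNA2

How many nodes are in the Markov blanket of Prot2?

Prot2 has children GeneA, GeneB, Receptor.
Prot2's parents: Kinase, mRNA2.
For each child, the remaining parents (spouses of Prot2):
  GeneA: Kinase
  Receptor: GeneA, Kinase, TF1
  GeneB: TF1, mRNA2
MB(Prot2) = {GeneA, GeneB, Kinase, Receptor, TF1, mRNA2}, which has 6 nodes.

6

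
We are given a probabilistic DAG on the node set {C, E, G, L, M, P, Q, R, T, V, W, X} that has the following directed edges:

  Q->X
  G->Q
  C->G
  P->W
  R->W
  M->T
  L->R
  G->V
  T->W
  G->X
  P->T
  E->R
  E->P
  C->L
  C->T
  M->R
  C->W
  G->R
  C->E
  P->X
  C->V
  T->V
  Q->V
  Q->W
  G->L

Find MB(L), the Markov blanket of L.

The Markov blanket of a node is its parents, its children, and the other parents of its children.
L's parents: C, G.
L has child R.
Co-parents of L (other parents of its children):
  R: E, G, M
So the Markov blanket of L is {C, E, G, M, R}.

{C, E, G, M, R}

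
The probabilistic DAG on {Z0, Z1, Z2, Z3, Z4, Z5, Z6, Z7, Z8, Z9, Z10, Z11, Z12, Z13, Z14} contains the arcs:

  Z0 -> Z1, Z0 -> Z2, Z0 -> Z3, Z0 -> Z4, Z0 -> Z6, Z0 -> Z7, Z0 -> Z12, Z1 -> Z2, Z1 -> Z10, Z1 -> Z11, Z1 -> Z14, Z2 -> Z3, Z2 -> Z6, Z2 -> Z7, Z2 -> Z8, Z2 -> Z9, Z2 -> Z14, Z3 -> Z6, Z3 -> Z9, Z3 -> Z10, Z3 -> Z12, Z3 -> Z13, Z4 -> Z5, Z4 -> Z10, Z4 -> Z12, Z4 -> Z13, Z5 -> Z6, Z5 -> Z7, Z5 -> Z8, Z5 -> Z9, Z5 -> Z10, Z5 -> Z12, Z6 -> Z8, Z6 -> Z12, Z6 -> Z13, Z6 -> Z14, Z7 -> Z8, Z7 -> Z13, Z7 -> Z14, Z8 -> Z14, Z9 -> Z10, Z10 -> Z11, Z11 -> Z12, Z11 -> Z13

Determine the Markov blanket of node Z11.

{Z0, Z1, Z3, Z4, Z5, Z6, Z7, Z10, Z12, Z13}

Recall MB(v) = parents ∪ children ∪ spouses, where spouses are the other parents of v's children.
Parents of Z11: Z1, Z10.
Z11's children: Z12, Z13.
Other parents of Z11's children:
  parents(Z12) \ {Z11} = {Z0, Z3, Z4, Z5, Z6}.
  parents(Z13) \ {Z11} = {Z3, Z4, Z6, Z7}.
So the Markov blanket of Z11 is {Z0, Z1, Z3, Z4, Z5, Z6, Z7, Z10, Z12, Z13}.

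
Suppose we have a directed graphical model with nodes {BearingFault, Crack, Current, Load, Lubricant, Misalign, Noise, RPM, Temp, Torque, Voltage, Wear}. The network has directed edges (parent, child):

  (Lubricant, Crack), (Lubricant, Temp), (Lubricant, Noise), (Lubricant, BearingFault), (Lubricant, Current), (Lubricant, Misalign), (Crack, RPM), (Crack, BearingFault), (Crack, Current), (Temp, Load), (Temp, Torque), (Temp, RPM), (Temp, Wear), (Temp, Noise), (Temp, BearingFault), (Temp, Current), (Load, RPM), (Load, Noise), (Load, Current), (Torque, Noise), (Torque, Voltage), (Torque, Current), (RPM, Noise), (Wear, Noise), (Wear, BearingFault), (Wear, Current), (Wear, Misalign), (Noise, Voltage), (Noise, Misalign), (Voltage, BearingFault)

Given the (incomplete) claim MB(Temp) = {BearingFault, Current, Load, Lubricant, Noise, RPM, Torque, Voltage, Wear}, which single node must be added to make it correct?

Recall MB(v) = parents ∪ children ∪ spouses, where spouses are the other parents of v's children.
Temp has parent Lubricant.
Temp has children BearingFault, Current, Load, Noise, RPM, Torque, Wear.
Parents of each child, excluding Temp:
  Load: no additional parents.
  Torque has no other parent.
  parents(RPM) \ {Temp} = {Crack, Load}.
  Wear has no other parent.
  parents(Noise) \ {Temp} = {Load, Lubricant, RPM, Torque, Wear}.
  BearingFault also has parents Crack, Lubricant, Voltage, Wear.
  Current's other parents are Crack, Load, Lubricant, Torque, Wear.
MB(Temp) = {BearingFault, Crack, Current, Load, Lubricant, Noise, RPM, Torque, Voltage, Wear}.
Comparing with the claimed set, Crack is missing.

Crack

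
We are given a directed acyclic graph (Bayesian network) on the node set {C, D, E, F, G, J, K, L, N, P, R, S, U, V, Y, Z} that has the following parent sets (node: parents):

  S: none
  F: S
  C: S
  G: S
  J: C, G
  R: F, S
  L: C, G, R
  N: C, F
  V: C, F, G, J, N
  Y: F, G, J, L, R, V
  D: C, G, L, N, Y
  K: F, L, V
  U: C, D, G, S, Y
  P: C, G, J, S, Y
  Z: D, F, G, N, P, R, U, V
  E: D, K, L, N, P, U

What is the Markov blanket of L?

L has parents C, G, R.
Children of L: D, E, K, Y.
For each child, the remaining parents (spouses of L):
  Y's other parents are F, G, J, R, V.
  D also has parents C, G, N, Y.
  parents(K) \ {L} = {F, V}.
  E's other parents are D, K, N, P, U.
Taking the union gives {C, D, E, F, G, J, K, N, P, R, U, V, Y}.

{C, D, E, F, G, J, K, N, P, R, U, V, Y}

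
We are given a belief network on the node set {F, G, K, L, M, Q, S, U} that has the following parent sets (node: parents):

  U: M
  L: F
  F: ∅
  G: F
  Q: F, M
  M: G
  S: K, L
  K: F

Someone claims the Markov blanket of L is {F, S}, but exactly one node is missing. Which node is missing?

K

Pa(L) = {F}.
L's children: S.
Other parents of L's children:
  parents(S) \ {L} = {K}.
MB(L) = {F, K, S}.
Comparing with the claimed set, K is missing.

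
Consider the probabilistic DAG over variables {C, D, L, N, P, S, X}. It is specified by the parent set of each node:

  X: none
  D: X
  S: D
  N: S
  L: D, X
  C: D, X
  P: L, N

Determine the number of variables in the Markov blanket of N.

3

The Markov blanket of a node is its parents, its children, and the other parents of its children.
Children of N: P.
N's parents: S.
Other parents of N's children:
  parents(P) \ {N} = {L}.
MB(N) = {L, P, S}, which has 3 nodes.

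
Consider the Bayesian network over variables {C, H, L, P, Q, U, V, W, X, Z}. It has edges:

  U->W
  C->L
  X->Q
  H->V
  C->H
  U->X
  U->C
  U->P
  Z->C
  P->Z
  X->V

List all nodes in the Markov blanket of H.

{C, V, X}

By definition, MB(H) is built from H's parents, H's children, and the co-parents of H.
H has parent C.
H has child V.
Parents of each child, excluding H:
  V's other parent is X.
So the Markov blanket of H is {C, V, X}.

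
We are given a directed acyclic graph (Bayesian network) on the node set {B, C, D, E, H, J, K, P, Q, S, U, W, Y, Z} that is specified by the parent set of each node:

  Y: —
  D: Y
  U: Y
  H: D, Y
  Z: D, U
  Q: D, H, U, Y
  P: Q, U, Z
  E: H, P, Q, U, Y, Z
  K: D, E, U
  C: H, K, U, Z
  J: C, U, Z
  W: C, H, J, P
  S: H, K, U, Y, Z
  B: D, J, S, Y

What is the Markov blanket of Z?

A node's Markov blanket = Pa ∪ Ch ∪ (parents of Ch other than the node itself).
Children of Z: C, E, J, P, S.
Z has parents D, U.
Parents of each child, excluding Z:
  parents(P) \ {Z} = {Q, U}.
  E also has parents H, P, Q, U, Y.
  C's other parents are H, K, U.
  J's other parents are C, U.
  S's other parents are H, K, U, Y.
Taking the union gives {C, D, E, H, J, K, P, Q, S, U, Y}.

{C, D, E, H, J, K, P, Q, S, U, Y}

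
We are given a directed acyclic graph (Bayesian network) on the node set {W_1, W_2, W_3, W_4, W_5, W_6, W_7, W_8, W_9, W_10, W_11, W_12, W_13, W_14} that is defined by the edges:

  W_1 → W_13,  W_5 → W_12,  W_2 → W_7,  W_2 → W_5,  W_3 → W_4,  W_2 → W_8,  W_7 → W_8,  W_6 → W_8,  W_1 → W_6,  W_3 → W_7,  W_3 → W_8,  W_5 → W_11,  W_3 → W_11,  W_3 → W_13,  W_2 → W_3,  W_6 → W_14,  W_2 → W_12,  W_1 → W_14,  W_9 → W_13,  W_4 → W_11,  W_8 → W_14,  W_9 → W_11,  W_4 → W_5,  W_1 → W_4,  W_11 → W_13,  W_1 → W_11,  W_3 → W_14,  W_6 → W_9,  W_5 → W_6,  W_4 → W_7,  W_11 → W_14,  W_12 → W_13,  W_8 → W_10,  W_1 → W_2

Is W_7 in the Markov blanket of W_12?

A node's Markov blanket = Pa ∪ Ch ∪ (parents of Ch other than the node itself).
W_12 has parents W_2, W_5.
Ch(W_12) = {W_13}.
For each child, the remaining parents (spouses of W_12):
  W_13's other parents are W_1, W_3, W_9, W_11.
MB(W_12) = {W_1, W_2, W_3, W_5, W_9, W_11, W_13}; W_7 is not in this set.

No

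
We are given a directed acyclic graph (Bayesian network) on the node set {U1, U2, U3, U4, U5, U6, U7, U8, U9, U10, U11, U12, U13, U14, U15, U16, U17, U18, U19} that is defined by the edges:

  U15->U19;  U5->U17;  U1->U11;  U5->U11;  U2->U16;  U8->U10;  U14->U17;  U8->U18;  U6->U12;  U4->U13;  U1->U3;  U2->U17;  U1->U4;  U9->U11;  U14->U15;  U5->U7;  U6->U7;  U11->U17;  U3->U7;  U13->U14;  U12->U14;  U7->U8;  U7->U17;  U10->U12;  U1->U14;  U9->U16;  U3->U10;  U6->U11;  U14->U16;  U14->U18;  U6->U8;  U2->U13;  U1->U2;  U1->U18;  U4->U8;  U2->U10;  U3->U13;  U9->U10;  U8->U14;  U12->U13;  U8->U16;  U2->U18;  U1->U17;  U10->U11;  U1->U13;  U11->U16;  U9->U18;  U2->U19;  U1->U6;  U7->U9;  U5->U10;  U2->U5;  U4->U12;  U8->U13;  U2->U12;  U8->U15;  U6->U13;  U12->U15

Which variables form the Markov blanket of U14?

{U1, U2, U5, U7, U8, U9, U11, U12, U13, U15, U16, U17, U18}

A node's Markov blanket = Pa ∪ Ch ∪ (parents of Ch other than the node itself).
Ch(U14) = {U15, U16, U17, U18}.
Parents of U14: U1, U8, U12, U13.
Parents of each child, excluding U14:
  U15's other parents are U8, U12.
  U16 also has parents U2, U8, U9, U11.
  U17's other parents are U1, U2, U5, U7, U11.
  U18's other parents are U1, U2, U8, U9.
Union: {U1, U8, U12, U13} ∪ {U15, U16, U17, U18} ∪ {U1, U2, U5, U7, U8, U9, U11, U12} = {U1, U2, U5, U7, U8, U9, U11, U12, U13, U15, U16, U17, U18}.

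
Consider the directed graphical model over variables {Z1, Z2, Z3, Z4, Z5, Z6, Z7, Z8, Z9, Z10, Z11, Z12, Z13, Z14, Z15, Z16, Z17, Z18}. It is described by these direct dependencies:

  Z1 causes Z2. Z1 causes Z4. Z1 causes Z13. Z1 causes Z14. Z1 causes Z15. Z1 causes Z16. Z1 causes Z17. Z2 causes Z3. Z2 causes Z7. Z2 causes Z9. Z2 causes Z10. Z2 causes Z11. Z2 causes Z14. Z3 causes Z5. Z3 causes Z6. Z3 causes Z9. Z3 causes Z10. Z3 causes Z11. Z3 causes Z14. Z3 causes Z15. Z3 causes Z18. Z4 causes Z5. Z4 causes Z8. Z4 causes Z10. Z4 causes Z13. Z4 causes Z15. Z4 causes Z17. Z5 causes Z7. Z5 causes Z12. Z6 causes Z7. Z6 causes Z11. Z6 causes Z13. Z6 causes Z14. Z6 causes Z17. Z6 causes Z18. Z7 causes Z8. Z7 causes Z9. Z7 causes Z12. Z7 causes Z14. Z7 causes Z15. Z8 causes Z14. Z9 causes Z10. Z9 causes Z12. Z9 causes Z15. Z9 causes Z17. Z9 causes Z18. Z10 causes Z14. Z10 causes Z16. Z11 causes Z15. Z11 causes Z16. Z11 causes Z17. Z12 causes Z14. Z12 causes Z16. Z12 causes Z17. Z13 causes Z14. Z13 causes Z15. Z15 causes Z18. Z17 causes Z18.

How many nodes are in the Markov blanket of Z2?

Z2's parents: Z1.
Z2's children: Z3, Z7, Z9, Z10, Z11, Z14.
Other parents of Z2's children:
  Z3: —
  Z7: Z5, Z6
  Z9: Z3, Z7
  Z10: Z3, Z4, Z9
  Z11: Z3, Z6
  Z14: Z1, Z3, Z6, Z7, Z8, Z10, Z12, Z13
MB(Z2) = {Z1, Z3, Z4, Z5, Z6, Z7, Z8, Z9, Z10, Z11, Z12, Z13, Z14}, which has 13 nodes.

13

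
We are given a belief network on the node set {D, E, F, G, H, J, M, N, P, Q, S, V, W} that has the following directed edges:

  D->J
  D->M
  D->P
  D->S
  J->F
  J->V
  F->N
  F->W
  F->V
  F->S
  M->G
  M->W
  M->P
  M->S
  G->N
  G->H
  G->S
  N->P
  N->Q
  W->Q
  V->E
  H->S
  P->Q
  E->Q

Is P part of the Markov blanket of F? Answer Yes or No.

No

Recall MB(v) = parents ∪ children ∪ spouses, where spouses are the other parents of v's children.
F has children N, S, V, W.
F's parents: J.
For each child, the remaining parents (spouses of F):
  N also has parent G.
  W also has parent M.
  V's other parent is J.
  S also has parents D, G, H, M.
MB(F) = {D, G, H, J, M, N, S, V, W}; P is not in this set.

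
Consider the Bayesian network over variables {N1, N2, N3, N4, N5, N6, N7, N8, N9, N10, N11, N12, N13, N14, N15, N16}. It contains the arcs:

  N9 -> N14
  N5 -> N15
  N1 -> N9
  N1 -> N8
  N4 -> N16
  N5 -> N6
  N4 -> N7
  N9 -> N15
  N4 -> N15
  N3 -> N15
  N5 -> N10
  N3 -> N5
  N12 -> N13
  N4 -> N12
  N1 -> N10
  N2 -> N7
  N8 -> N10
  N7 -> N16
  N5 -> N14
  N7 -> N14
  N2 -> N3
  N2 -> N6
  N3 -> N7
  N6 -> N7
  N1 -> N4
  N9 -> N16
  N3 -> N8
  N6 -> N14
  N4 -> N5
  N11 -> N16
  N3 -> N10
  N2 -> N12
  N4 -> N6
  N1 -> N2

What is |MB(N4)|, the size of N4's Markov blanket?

11

By definition, MB(N4) is built from N4's parents, N4's children, and the co-parents of N4.
Parents of N4: N1.
N4 has children N5, N6, N7, N12, N15, N16.
Co-parents of N4 (other parents of its children):
  N5 also has parent N3.
  parents(N6) \ {N4} = {N2, N5}.
  parents(N7) \ {N4} = {N2, N3, N6}.
  parents(N12) \ {N4} = {N2}.
  N15's other parents are N3, N5, N9.
  parents(N16) \ {N4} = {N7, N9, N11}.
MB(N4) = {N1, N2, N3, N5, N6, N7, N9, N11, N12, N15, N16}, which has 11 nodes.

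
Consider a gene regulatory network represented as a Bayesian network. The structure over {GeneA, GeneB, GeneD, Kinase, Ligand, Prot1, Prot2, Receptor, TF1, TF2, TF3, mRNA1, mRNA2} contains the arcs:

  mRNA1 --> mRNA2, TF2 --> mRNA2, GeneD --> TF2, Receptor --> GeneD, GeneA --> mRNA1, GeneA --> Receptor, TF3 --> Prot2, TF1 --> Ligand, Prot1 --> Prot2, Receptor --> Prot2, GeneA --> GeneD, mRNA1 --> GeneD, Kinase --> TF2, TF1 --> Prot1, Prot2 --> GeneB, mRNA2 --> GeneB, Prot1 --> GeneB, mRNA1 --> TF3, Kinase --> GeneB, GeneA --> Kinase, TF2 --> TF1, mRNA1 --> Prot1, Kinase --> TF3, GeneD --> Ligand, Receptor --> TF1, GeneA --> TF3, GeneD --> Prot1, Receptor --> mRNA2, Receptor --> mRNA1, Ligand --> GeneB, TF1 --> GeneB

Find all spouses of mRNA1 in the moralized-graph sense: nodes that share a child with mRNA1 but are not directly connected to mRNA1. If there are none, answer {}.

{Kinase, TF1, TF2}

Children of mRNA1: GeneD, Prot1, TF3, mRNA2.
  GeneD: GeneA, Receptor
  TF3: GeneA, Kinase
  Prot1: GeneD, TF1
  mRNA2: Receptor, TF2
Excluding nodes already adjacent to mRNA1 (GeneA, GeneD, Prot1, Receptor, TF3, mRNA2), the co-parent-only contribution is {Kinase, TF1, TF2}.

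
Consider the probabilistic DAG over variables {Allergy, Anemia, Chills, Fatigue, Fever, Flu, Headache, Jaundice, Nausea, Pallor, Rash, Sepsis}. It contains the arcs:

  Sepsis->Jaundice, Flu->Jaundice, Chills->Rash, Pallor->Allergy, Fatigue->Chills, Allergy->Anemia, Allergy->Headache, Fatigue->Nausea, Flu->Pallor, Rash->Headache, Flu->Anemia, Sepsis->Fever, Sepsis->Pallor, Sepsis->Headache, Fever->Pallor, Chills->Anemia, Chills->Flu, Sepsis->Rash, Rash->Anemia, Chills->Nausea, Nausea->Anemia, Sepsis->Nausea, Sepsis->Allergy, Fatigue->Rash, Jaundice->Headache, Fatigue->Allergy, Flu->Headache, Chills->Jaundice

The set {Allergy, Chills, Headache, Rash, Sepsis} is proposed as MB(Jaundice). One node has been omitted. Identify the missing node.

Recall MB(v) = parents ∪ children ∪ spouses, where spouses are the other parents of v's children.
Jaundice has parents Chills, Flu, Sepsis.
Jaundice has child Headache.
Co-parents of Jaundice (other parents of its children):
  Headache also has parents Allergy, Flu, Rash, Sepsis.
MB(Jaundice) = {Allergy, Chills, Flu, Headache, Rash, Sepsis}.
Comparing with the claimed set, Flu is missing.

Flu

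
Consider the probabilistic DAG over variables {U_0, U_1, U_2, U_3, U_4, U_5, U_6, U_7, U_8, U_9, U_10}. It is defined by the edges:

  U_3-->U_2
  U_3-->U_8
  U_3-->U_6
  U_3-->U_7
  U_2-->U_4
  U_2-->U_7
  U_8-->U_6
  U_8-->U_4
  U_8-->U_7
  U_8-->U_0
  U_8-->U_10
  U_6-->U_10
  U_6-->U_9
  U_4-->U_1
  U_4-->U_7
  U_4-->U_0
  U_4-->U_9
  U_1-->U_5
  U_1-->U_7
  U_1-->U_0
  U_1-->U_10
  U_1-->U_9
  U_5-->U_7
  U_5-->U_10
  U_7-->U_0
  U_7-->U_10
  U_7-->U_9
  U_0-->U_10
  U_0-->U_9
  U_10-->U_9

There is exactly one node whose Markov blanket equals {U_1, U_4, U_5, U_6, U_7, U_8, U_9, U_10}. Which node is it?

U_0

The target node must have every member of {U_1, U_4, U_5, U_6, U_7, U_8, U_9, U_10} as a parent, child, or co-parent, and no others.
Parents of U_0: U_1, U_4, U_7, U_8; children: U_9, U_10; co-parents: U_1, U_4, U_5, U_6, U_7, U_8, U_10.
These exactly cover the given set, so the node is U_0.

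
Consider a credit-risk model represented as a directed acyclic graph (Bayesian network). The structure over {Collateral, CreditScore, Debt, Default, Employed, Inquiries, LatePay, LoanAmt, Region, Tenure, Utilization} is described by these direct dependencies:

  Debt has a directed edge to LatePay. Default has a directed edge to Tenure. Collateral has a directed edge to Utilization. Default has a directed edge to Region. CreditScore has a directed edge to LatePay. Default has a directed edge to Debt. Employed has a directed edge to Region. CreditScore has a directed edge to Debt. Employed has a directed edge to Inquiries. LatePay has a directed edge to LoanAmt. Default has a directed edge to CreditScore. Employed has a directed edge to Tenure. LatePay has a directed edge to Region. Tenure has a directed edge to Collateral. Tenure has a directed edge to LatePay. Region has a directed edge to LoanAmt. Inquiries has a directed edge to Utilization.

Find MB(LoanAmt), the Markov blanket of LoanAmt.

Children of LoanAmt: none.
LoanAmt's parents: LatePay, Region.
With no children, LoanAmt has no spouses; the co-parent set is empty.
So the Markov blanket of LoanAmt is {LatePay, Region}.

{LatePay, Region}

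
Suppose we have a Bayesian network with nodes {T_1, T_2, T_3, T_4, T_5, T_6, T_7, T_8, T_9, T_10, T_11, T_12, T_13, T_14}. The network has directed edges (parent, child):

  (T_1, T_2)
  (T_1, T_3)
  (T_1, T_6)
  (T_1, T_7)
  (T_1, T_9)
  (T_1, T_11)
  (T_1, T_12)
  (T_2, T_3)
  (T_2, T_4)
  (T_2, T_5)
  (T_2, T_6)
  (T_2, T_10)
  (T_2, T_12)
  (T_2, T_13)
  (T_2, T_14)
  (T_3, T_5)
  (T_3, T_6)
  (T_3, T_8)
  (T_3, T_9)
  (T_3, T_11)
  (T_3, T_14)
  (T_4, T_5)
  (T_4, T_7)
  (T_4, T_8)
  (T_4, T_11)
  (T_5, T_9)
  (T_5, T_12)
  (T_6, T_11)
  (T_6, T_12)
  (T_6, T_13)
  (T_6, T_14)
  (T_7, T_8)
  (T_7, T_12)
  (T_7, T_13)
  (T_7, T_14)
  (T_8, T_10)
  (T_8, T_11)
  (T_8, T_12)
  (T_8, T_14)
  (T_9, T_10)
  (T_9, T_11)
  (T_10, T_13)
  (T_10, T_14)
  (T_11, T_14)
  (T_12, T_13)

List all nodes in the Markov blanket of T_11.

{T_1, T_2, T_3, T_4, T_6, T_7, T_8, T_9, T_10, T_14}

T_11's parents: T_1, T_3, T_4, T_6, T_8, T_9.
Ch(T_11) = {T_14}.
Parents of each child, excluding T_11:
  T_14: T_2, T_3, T_6, T_7, T_8, T_10
Taking the union gives {T_1, T_2, T_3, T_4, T_6, T_7, T_8, T_9, T_10, T_14}.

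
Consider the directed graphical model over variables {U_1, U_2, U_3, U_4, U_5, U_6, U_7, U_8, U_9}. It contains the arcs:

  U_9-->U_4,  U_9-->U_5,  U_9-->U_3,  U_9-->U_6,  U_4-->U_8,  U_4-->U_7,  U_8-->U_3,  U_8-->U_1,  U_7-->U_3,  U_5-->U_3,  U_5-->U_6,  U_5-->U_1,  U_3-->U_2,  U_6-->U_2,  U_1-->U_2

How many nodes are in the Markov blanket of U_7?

A node's Markov blanket = Pa ∪ Ch ∪ (parents of Ch other than the node itself).
U_7's parents: U_4.
Ch(U_7) = {U_3}.
For each child, the remaining parents (spouses of U_7):
  U_3: U_5, U_8, U_9
MB(U_7) = {U_3, U_4, U_5, U_8, U_9}, which has 5 nodes.

5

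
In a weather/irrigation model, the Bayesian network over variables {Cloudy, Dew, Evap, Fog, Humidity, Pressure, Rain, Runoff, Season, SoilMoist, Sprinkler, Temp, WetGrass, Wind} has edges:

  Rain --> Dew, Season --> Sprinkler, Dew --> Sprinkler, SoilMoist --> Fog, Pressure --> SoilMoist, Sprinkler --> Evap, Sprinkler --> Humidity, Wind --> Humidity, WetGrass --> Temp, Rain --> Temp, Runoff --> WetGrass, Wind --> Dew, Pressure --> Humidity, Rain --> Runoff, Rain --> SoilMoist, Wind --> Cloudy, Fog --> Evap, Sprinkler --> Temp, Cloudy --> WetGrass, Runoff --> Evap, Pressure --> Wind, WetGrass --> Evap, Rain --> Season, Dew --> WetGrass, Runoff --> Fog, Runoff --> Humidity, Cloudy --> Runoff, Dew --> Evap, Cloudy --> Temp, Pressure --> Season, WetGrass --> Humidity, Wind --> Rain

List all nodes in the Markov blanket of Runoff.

{Cloudy, Dew, Evap, Fog, Humidity, Pressure, Rain, SoilMoist, Sprinkler, WetGrass, Wind}

Runoff's parents: Cloudy, Rain.
Ch(Runoff) = {Evap, Fog, Humidity, WetGrass}.
For each child, the remaining parents (spouses of Runoff):
  WetGrass: Cloudy, Dew
  Humidity: Pressure, Sprinkler, WetGrass, Wind
  Fog: SoilMoist
  Evap: Dew, Fog, Sprinkler, WetGrass
So the Markov blanket of Runoff is {Cloudy, Dew, Evap, Fog, Humidity, Pressure, Rain, SoilMoist, Sprinkler, WetGrass, Wind}.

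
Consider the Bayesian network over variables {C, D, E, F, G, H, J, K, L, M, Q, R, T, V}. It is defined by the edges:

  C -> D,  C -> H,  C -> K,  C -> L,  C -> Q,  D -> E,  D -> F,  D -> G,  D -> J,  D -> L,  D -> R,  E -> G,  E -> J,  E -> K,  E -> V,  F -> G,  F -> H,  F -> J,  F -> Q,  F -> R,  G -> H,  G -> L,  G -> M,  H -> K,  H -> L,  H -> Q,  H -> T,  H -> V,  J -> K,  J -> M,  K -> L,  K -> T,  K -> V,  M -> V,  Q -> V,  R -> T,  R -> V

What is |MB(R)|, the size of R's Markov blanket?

Recall MB(v) = parents ∪ children ∪ spouses, where spouses are the other parents of v's children.
R's children: T, V.
R has parents D, F.
For each child, the remaining parents (spouses of R):
  T also has parents H, K.
  V also has parents E, H, K, M, Q.
MB(R) = {D, E, F, H, K, M, Q, T, V}, which has 9 nodes.

9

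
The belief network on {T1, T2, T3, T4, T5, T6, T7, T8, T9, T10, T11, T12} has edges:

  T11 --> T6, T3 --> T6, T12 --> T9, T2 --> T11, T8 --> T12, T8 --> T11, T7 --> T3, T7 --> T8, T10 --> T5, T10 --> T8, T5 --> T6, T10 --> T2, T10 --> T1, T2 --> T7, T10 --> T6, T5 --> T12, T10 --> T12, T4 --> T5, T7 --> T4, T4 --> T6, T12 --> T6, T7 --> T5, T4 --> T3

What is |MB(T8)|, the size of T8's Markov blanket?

6

T8's parents: T7, T10.
T8's children: T11, T12.
For each child, the remaining parents (spouses of T8):
  T11's other parent is T2.
  T12's other parents are T5, T10.
MB(T8) = {T2, T5, T7, T10, T11, T12}, which has 6 nodes.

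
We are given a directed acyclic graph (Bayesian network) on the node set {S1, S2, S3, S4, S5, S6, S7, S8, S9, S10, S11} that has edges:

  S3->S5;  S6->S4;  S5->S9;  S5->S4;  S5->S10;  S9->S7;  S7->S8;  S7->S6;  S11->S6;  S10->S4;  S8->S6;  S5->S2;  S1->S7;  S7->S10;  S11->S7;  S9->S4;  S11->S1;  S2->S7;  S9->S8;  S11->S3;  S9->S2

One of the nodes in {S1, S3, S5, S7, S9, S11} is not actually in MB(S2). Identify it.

S3

The Markov blanket of a node is its parents, its children, and the other parents of its children.
Pa(S2) = {S5, S9}.
S2's children: S7.
For each child, the remaining parents (spouses of S2):
  S7 also has parents S1, S9, S11.
MB(S2) = {S1, S5, S7, S9, S11}.
S3 is neither a parent, child, nor co-parent of S2, so it does not belong.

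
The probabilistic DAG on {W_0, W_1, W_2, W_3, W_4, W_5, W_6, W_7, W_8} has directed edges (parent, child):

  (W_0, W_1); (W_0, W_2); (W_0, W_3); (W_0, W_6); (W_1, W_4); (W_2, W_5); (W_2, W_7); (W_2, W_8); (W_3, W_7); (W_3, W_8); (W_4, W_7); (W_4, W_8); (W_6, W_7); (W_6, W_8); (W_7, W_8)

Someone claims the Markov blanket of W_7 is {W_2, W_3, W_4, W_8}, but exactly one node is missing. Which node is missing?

The Markov blanket of a node is its parents, its children, and the other parents of its children.
Parents of W_7: W_2, W_3, W_4, W_6.
W_7's children: W_8.
Co-parents of W_7 (other parents of its children):
  W_8: W_2, W_3, W_4, W_6
MB(W_7) = {W_2, W_3, W_4, W_6, W_8}.
Comparing with the claimed set, W_6 is missing.

W_6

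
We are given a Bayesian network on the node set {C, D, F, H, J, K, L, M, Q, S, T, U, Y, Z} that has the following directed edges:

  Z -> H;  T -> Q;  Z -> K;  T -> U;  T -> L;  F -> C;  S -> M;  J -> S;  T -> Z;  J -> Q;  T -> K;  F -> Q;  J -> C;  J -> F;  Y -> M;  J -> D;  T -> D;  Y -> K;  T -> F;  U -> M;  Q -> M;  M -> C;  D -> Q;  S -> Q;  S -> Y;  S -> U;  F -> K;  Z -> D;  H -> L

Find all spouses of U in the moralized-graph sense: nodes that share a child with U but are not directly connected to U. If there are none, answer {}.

Children of U: M.
  M: Q, S, Y
Excluding nodes already adjacent to U (M, S, T), the co-parent-only contribution is {Q, Y}.

{Q, Y}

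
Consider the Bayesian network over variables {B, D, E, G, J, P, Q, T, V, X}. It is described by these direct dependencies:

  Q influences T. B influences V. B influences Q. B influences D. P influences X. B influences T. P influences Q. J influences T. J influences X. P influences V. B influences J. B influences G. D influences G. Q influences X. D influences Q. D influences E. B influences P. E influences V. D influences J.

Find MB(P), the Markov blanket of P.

{B, D, E, J, Q, V, X}

A node's Markov blanket = Pa ∪ Ch ∪ (parents of Ch other than the node itself).
P's parents: B.
Children of P: Q, V, X.
Co-parents of P (other parents of its children):
  Q also has parents B, D.
  parents(V) \ {P} = {B, E}.
  X also has parents J, Q.
MB(P) = {B, D, E, J, Q, V, X}.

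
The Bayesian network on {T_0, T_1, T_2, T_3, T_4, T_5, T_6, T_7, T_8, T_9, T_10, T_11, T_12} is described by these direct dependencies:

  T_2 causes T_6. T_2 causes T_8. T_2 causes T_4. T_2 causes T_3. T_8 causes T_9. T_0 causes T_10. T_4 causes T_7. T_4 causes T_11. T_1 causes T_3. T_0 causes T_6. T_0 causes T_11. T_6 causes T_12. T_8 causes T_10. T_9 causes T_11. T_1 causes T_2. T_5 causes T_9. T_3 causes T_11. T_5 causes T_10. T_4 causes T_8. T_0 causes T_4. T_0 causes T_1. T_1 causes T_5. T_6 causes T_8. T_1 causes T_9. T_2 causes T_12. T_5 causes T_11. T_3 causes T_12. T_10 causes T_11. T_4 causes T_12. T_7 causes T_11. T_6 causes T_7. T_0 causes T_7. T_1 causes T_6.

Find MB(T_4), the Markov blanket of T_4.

T_4 has parents T_0, T_2.
Ch(T_4) = {T_7, T_8, T_11, T_12}.
Co-parents of T_4 (other parents of its children):
  T_7: T_0, T_6
  T_8: T_2, T_6
  T_11: T_0, T_3, T_5, T_7, T_9, T_10
  T_12: T_2, T_3, T_6
Union: {T_0, T_2} ∪ {T_7, T_8, T_11, T_12} ∪ {T_0, T_2, T_3, T_5, T_6, T_7, T_9, T_10} = {T_0, T_2, T_3, T_5, T_6, T_7, T_8, T_9, T_10, T_11, T_12}.

{T_0, T_2, T_3, T_5, T_6, T_7, T_8, T_9, T_10, T_11, T_12}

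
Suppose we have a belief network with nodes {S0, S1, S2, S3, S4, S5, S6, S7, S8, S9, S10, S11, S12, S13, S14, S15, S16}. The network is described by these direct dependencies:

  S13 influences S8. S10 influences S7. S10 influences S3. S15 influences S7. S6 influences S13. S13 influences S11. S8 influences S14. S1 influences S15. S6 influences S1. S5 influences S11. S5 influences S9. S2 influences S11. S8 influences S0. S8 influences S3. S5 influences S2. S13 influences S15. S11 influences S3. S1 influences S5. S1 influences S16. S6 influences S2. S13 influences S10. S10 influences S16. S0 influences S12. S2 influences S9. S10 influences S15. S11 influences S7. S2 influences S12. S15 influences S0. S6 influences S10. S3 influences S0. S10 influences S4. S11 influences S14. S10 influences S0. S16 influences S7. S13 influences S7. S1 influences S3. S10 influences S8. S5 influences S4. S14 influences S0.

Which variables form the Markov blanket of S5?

{S1, S2, S4, S6, S9, S10, S11, S13}

S5 has parent S1.
Ch(S5) = {S2, S4, S9, S11}.
Co-parents of S5 (other parents of its children):
  S2's other parent is S6.
  S11's other parents are S2, S13.
  S9 also has parent S2.
  S4 also has parent S10.
So the Markov blanket of S5 is {S1, S2, S4, S6, S9, S10, S11, S13}.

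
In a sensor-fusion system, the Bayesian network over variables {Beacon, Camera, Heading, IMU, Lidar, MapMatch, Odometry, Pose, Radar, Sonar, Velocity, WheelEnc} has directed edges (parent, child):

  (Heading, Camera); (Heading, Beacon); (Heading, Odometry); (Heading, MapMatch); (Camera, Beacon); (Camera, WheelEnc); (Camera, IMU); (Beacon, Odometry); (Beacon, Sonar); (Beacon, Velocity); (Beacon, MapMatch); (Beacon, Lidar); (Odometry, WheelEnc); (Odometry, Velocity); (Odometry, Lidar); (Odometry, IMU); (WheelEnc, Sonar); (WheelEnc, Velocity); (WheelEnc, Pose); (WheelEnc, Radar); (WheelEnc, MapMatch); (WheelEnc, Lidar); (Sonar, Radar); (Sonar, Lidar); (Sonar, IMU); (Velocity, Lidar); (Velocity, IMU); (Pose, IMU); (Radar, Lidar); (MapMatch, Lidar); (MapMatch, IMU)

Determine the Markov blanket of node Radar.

{Beacon, Lidar, MapMatch, Odometry, Sonar, Velocity, WheelEnc}

Radar's parents: Sonar, WheelEnc.
Radar's children: Lidar.
For each child, the remaining parents (spouses of Radar):
  Lidar also has parents Beacon, MapMatch, Odometry, Sonar, Velocity, WheelEnc.
So the Markov blanket of Radar is {Beacon, Lidar, MapMatch, Odometry, Sonar, Velocity, WheelEnc}.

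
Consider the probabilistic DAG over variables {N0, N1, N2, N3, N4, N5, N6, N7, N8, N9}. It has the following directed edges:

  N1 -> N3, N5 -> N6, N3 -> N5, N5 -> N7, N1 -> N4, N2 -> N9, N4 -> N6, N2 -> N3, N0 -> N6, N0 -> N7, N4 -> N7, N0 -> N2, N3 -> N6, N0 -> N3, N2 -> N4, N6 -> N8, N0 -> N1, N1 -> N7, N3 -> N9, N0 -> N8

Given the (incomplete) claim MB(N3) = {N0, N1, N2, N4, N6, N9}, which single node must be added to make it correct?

A node's Markov blanket = Pa ∪ Ch ∪ (parents of Ch other than the node itself).
Pa(N3) = {N0, N1, N2}.
Ch(N3) = {N5, N6, N9}.
Co-parents of N3 (other parents of its children):
  N5: no additional parents.
  parents(N6) \ {N3} = {N0, N4, N5}.
  N9 also has parent N2.
MB(N3) = {N0, N1, N2, N4, N5, N6, N9}.
Comparing with the claimed set, N5 is missing.

N5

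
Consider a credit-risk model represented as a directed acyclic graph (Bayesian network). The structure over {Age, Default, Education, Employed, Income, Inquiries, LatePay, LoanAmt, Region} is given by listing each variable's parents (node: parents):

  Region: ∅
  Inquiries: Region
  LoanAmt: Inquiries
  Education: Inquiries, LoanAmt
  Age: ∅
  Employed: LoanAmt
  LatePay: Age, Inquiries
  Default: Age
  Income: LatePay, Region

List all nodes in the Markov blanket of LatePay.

A node's Markov blanket = Pa ∪ Ch ∪ (parents of Ch other than the node itself).
Pa(LatePay) = {Age, Inquiries}.
LatePay's children: Income.
Other parents of LatePay's children:
  parents(Income) \ {LatePay} = {Region}.
So the Markov blanket of LatePay is {Age, Income, Inquiries, Region}.

{Age, Income, Inquiries, Region}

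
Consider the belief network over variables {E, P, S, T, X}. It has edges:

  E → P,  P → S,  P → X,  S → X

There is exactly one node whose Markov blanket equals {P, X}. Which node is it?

The target node must have every member of {P, X} as a parent, child, or co-parent, and no others.
Parents of S: P; children: X; co-parents: P.
These exactly cover the given set, so the node is S.

S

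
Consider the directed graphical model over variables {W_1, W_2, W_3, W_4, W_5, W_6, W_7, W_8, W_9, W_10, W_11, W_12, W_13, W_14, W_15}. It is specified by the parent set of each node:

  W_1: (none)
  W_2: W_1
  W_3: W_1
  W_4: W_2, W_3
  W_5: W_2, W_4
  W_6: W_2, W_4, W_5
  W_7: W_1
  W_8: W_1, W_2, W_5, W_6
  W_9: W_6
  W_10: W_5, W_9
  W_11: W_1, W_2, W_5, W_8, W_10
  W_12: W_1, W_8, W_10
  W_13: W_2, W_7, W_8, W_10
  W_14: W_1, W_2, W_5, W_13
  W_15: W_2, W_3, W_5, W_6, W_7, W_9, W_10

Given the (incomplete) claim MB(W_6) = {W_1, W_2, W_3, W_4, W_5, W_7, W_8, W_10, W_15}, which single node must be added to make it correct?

Parents of W_6: W_2, W_4, W_5.
W_6's children: W_8, W_9, W_15.
Other parents of W_6's children:
  W_8: W_1, W_2, W_5
  W_9: —
  W_15: W_2, W_3, W_5, W_7, W_9, W_10
MB(W_6) = {W_1, W_2, W_3, W_4, W_5, W_7, W_8, W_9, W_10, W_15}.
Comparing with the claimed set, W_9 is missing.

W_9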